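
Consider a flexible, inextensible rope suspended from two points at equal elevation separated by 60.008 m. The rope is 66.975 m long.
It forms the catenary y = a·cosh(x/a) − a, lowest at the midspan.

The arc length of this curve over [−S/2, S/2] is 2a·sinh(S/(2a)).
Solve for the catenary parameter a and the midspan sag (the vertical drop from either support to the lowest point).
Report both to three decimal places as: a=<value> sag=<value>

seed: a₀ = √(S³/(24(L−S))) = √(60.008³/(24·6.967)) = 35.948867
iter 1: u=0.834630  f(a)=+2.467e-01  f'(a)=-4.153e-01  a ← 35.948867 − (+2.467e-01/-4.153e-01) = 36.542978
iter 2: u=0.821061  f(a)=+6.249e-03  f'(a)=-3.945e-01  a ← 36.542978 − (+6.249e-03/-3.945e-01) = 36.558820
iter 3: u=0.820705  f(a)=+4.240e-06  f'(a)=-3.940e-01  a ← 36.558820 − (+4.240e-06/-3.940e-01) = 36.558830
iter 4: u=0.820705  f(a)=+1.961e-12  f'(a)=-3.940e-01  a ← 36.558830 − (+1.961e-12/-3.940e-01) = 36.558830
converged: |Δa| < 1e-12 after 4 iterations
sag = a·(cosh(S/(2a)) − 1) = 36.558830·(cosh(0.820705) − 1) = 13.018995
T_max/T_min = cosh(S/(2a)) = 1.356111

a=36.559 sag=13.019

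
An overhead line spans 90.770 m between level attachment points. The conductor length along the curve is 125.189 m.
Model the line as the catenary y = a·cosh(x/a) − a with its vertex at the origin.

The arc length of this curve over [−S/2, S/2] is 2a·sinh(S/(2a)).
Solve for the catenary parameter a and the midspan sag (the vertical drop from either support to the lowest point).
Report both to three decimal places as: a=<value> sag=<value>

a=31.670 sag=38.480

seed: a₀ = √(S³/(24(L−S))) = √(90.770³/(24·34.419)) = 30.089070
iter 1: u=1.508355  f(a)=+4.134e+00  f'(a)=-2.852e+00  a ← 30.089070 − (+4.134e+00/-2.852e+00) = 31.538473
iter 2: u=1.439036  f(a)=+3.175e-01  f'(a)=-2.430e+00  a ← 31.538473 − (+3.175e-01/-2.430e+00) = 31.669150
iter 3: u=1.433098  f(a)=+2.217e-03  f'(a)=-2.396e+00  a ← 31.669150 − (+2.217e-03/-2.396e+00) = 31.670075
iter 4: u=1.433056  f(a)=+1.097e-07  f'(a)=-2.396e+00  a ← 31.670075 − (+1.097e-07/-2.396e+00) = 31.670075
iter 5: u=1.433056  f(a)=+0.000e+00  f'(a)=-2.396e+00  a ← 31.670075 − (+0.000e+00/-2.396e+00) = 31.670075
converged: |Δa| < 1e-12 after 5 iterations
sag = a·(cosh(S/(2a)) − 1) = 31.670075·(cosh(1.433056) − 1) = 38.480229
T_max/T_min = cosh(S/(2a)) = 2.215034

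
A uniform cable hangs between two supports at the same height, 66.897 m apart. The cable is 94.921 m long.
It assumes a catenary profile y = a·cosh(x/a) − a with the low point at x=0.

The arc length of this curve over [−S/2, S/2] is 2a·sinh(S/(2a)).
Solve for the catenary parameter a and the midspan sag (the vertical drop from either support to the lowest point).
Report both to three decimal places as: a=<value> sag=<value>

a=22.314 sag=30.131

seed: a₀ = √(S³/(24(L−S))) = √(66.897³/(24·28.024)) = 21.097902
iter 1: u=1.585395  f(a)=+3.740e+00  f'(a)=-3.387e+00  a ← 21.097902 − (+3.740e+00/-3.387e+00) = 22.202144
iter 2: u=1.506544  f(a)=+3.137e-01  f'(a)=-2.841e+00  a ← 22.202144 − (+3.137e-01/-2.841e+00) = 22.312575
iter 3: u=1.499087  f(a)=+2.653e-03  f'(a)=-2.793e+00  a ← 22.312575 − (+2.653e-03/-2.793e+00) = 22.313525
iter 4: u=1.499024  f(a)=+1.933e-07  f'(a)=-2.792e+00  a ← 22.313525 − (+1.933e-07/-2.792e+00) = 22.313525
iter 5: u=1.499024  f(a)=+1.421e-14  f'(a)=-2.792e+00  a ← 22.313525 − (+1.421e-14/-2.792e+00) = 22.313525
converged: |Δa| < 1e-12 after 5 iterations
sag = a·(cosh(S/(2a)) − 1) = 22.313525·(cosh(1.499024) − 1) = 30.130659
T_max/T_min = cosh(S/(2a)) = 2.350332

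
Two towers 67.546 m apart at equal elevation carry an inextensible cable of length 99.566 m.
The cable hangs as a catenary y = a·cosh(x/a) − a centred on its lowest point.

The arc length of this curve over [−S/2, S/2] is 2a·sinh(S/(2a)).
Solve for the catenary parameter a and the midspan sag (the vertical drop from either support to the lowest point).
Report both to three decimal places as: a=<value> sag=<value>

a=21.318 sag=32.837

seed: a₀ = √(S³/(24(L−S))) = √(67.546³/(24·32.020)) = 20.025491
iter 1: u=1.686500  f(a)=+4.875e+00  f'(a)=-4.205e+00  a ← 20.025491 − (+4.875e+00/-4.205e+00) = 21.184745
iter 2: u=1.594213  f(a)=+4.553e-01  f'(a)=-3.453e+00  a ← 21.184745 − (+4.553e-01/-3.453e+00) = 21.316611
iter 3: u=1.584351  f(a)=+4.877e-03  f'(a)=-3.379e+00  a ← 21.316611 − (+4.877e-03/-3.379e+00) = 21.318054
iter 4: u=1.584244  f(a)=+5.727e-07  f'(a)=-3.379e+00  a ← 21.318054 − (+5.727e-07/-3.379e+00) = 21.318055
iter 5: u=1.584244  f(a)=+2.842e-14  f'(a)=-3.379e+00  a ← 21.318055 − (+2.842e-14/-3.379e+00) = 21.318055
converged: |Δa| < 1e-12 after 5 iterations
sag = a·(cosh(S/(2a)) − 1) = 21.318055·(cosh(1.584244) − 1) = 32.837338
T_max/T_min = cosh(S/(2a)) = 2.540353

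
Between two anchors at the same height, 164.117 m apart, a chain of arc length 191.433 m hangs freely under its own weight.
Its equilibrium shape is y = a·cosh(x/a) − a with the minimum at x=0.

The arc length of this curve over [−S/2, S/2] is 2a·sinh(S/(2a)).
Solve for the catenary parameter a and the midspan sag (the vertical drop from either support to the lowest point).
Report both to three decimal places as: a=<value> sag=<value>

seed: a₀ = √(S³/(24(L−S))) = √(164.117³/(24·27.316)) = 82.113806
iter 1: u=0.999326  f(a)=+1.397e+00  f'(a)=-7.342e-01  a ← 82.113806 − (+1.397e+00/-7.342e-01) = 84.016407
iter 2: u=0.976696  f(a)=+5.002e-02  f'(a)=-6.824e-01  a ← 84.016407 − (+5.002e-02/-6.824e-01) = 84.089707
iter 3: u=0.975845  f(a)=+6.943e-05  f'(a)=-6.806e-01  a ← 84.089707 − (+6.943e-05/-6.806e-01) = 84.089809
iter 4: u=0.975844  f(a)=+1.342e-10  f'(a)=-6.805e-01  a ← 84.089809 − (+1.342e-10/-6.805e-01) = 84.089809
iter 5: u=0.975844  f(a)=-5.684e-14  f'(a)=-6.805e-01  a ← 84.089809 − (-5.684e-14/-6.805e-01) = 84.089809
converged: |Δa| < 1e-12 after 5 iterations
sag = a·(cosh(S/(2a)) − 1) = 84.089809·(cosh(0.975844) − 1) = 43.317979
T_max/T_min = cosh(S/(2a)) = 1.515139

a=84.090 sag=43.318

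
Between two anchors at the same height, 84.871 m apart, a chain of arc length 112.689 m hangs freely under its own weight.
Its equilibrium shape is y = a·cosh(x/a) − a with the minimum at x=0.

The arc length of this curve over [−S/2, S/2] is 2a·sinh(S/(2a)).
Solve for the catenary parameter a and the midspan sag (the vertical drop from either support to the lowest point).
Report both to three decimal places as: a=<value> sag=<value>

a=31.648 sag=32.976

seed: a₀ = √(S³/(24(L−S))) = √(84.871³/(24·27.818)) = 30.260103
iter 1: u=1.402358  f(a)=+2.867e+00  f'(a)=-2.227e+00  a ← 30.260103 − (+2.867e+00/-2.227e+00) = 31.547766
iter 2: u=1.345119  f(a)=+1.932e-01  f'(a)=-1.936e+00  a ← 31.547766 − (+1.932e-01/-1.936e+00) = 31.647551
iter 3: u=1.340878  f(a)=+1.017e-03  f'(a)=-1.915e+00  a ← 31.647551 − (+1.017e-03/-1.915e+00) = 31.648082
iter 4: u=1.340855  f(a)=+2.850e-08  f'(a)=-1.915e+00  a ← 31.648082 − (+2.850e-08/-1.915e+00) = 31.648082
iter 5: u=1.340855  f(a)=+1.421e-14  f'(a)=-1.915e+00  a ← 31.648082 − (+1.421e-14/-1.915e+00) = 31.648082
converged: |Δa| < 1e-12 after 5 iterations
sag = a·(cosh(S/(2a)) − 1) = 31.648082·(cosh(1.340855) − 1) = 32.976246
T_max/T_min = cosh(S/(2a)) = 2.041967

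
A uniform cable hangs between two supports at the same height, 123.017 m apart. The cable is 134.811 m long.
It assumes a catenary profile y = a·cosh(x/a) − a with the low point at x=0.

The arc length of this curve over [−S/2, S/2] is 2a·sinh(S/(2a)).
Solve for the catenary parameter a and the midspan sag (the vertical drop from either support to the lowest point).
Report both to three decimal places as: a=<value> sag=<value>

seed: a₀ = √(S³/(24(L−S))) = √(123.017³/(24·11.794)) = 81.098256
iter 1: u=0.758444  f(a)=+3.439e-01  f'(a)=-3.079e-01  a ← 81.098256 − (+3.439e-01/-3.079e-01) = 82.215051
iter 2: u=0.748142  f(a)=+7.233e-03  f'(a)=-2.951e-01  a ← 82.215051 − (+7.233e-03/-2.951e-01) = 82.239559
iter 3: u=0.747919  f(a)=+3.352e-06  f'(a)=-2.948e-01  a ← 82.239559 − (+3.352e-06/-2.948e-01) = 82.239571
iter 4: u=0.747919  f(a)=+7.105e-13  f'(a)=-2.948e-01  a ← 82.239571 − (+7.105e-13/-2.948e-01) = 82.239571
converged: |Δa| < 1e-12 after 4 iterations
sag = a·(cosh(S/(2a)) − 1) = 82.239571·(cosh(0.747919) − 1) = 24.094095
T_max/T_min = cosh(S/(2a)) = 1.292974

a=82.240 sag=24.094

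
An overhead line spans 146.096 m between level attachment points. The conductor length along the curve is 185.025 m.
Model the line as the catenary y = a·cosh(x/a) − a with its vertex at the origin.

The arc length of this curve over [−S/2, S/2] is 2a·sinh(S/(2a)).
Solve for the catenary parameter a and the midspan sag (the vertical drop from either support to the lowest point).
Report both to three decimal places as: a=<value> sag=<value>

seed: a₀ = √(S³/(24(L−S))) = √(146.096³/(24·38.929)) = 57.771713
iter 1: u=1.264425  f(a)=+3.233e+00  f'(a)=-1.576e+00  a ← 57.771713 − (+3.233e+00/-1.576e+00) = 59.823376
iter 2: u=1.221061  f(a)=+1.802e-01  f'(a)=-1.405e+00  a ← 59.823376 − (+1.802e-01/-1.405e+00) = 59.951675
iter 3: u=1.218448  f(a)=+6.330e-04  f'(a)=-1.395e+00  a ← 59.951675 − (+6.330e-04/-1.395e+00) = 59.952129
iter 4: u=1.218439  f(a)=+7.872e-09  f'(a)=-1.395e+00  a ← 59.952129 − (+7.872e-09/-1.395e+00) = 59.952129
iter 5: u=1.218439  f(a)=-5.684e-14  f'(a)=-1.395e+00  a ← 59.952129 − (-5.684e-14/-1.395e+00) = 59.952129
converged: |Δa| < 1e-12 after 5 iterations
sag = a·(cosh(S/(2a)) − 1) = 59.952129·(cosh(1.218439) − 1) = 50.287702
T_max/T_min = cosh(S/(2a)) = 1.838798

a=59.952 sag=50.288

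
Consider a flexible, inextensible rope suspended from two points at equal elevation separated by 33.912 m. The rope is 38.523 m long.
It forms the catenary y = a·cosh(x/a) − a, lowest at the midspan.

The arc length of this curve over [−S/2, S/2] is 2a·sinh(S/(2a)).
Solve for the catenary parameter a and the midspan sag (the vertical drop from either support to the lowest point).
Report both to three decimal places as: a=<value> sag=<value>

a=19.144 sag=8.013

seed: a₀ = √(S³/(24(L−S))) = √(33.912³/(24·4.611)) = 18.772708
iter 1: u=0.903226  f(a)=+1.918e-01  f'(a)=-5.325e-01  a ← 18.772708 − (+1.918e-01/-5.325e-01) = 19.132857
iter 2: u=0.886224  f(a)=+5.658e-03  f'(a)=-5.015e-01  a ← 19.132857 − (+5.658e-03/-5.015e-01) = 19.144139
iter 3: u=0.885702  f(a)=+5.257e-06  f'(a)=-5.006e-01  a ← 19.144139 − (+5.257e-06/-5.006e-01) = 19.144149
iter 4: u=0.885701  f(a)=+4.540e-12  f'(a)=-5.006e-01  a ← 19.144149 − (+4.540e-12/-5.006e-01) = 19.144149
converged: |Δa| < 1e-12 after 4 iterations
sag = a·(cosh(S/(2a)) − 1) = 19.144149·(cosh(0.885701) − 1) = 8.012872
T_max/T_min = cosh(S/(2a)) = 1.418555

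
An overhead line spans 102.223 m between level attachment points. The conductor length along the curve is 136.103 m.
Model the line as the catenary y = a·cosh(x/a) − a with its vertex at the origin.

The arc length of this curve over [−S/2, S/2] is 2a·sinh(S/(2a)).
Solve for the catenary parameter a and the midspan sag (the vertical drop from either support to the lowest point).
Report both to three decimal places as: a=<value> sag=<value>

a=37.925 sag=39.981

seed: a₀ = √(S³/(24(L−S))) = √(102.223³/(24·33.880)) = 36.244792
iter 1: u=1.410175  f(a)=+3.533e+00  f'(a)=-2.269e+00  a ← 36.244792 − (+3.533e+00/-2.269e+00) = 37.801938
iter 2: u=1.352087  f(a)=+2.404e-01  f'(a)=-1.969e+00  a ← 37.801938 − (+2.404e-01/-1.969e+00) = 37.924007
iter 3: u=1.347735  f(a)=+1.293e-03  f'(a)=-1.948e+00  a ← 37.924007 − (+1.293e-03/-1.948e+00) = 37.924670
iter 4: u=1.347711  f(a)=+3.786e-08  f'(a)=-1.948e+00  a ← 37.924670 − (+3.786e-08/-1.948e+00) = 37.924671
iter 5: u=1.347711  f(a)=+2.842e-14  f'(a)=-1.948e+00  a ← 37.924671 − (+2.842e-14/-1.948e+00) = 37.924671
converged: |Δa| < 1e-12 after 5 iterations
sag = a·(cosh(S/(2a)) − 1) = 37.924671·(cosh(1.347711) − 1) = 39.980960
T_max/T_min = cosh(S/(2a)) = 2.054220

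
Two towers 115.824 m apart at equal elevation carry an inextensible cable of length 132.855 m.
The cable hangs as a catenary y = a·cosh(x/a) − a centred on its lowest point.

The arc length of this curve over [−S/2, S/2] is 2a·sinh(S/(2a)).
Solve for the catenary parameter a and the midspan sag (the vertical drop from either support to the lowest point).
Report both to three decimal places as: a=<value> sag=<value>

a=62.972 sag=28.560

seed: a₀ = √(S³/(24(L−S))) = √(115.824³/(24·17.031)) = 61.655545
iter 1: u=0.939283  f(a)=+7.673e-01  f'(a)=-6.028e-01  a ← 61.655545 − (+7.673e-01/-6.028e-01) = 62.928458
iter 2: u=0.920283  f(a)=+2.440e-02  f'(a)=-5.650e-01  a ← 62.928458 − (+2.440e-02/-5.650e-01) = 62.971655
iter 3: u=0.919652  f(a)=+2.649e-05  f'(a)=-5.637e-01  a ← 62.971655 − (+2.649e-05/-5.637e-01) = 62.971702
iter 4: u=0.919651  f(a)=+3.129e-11  f'(a)=-5.637e-01  a ← 62.971702 − (+3.129e-11/-5.637e-01) = 62.971702
converged: |Δa| < 1e-12 after 4 iterations
sag = a·(cosh(S/(2a)) − 1) = 62.971702·(cosh(0.919651) − 1) = 28.559976
T_max/T_min = cosh(S/(2a)) = 1.453537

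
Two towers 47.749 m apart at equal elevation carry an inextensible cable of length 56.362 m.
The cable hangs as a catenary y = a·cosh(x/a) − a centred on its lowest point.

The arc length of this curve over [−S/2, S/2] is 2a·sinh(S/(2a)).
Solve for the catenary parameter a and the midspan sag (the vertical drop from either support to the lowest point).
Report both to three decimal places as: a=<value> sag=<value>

seed: a₀ = √(S³/(24(L−S))) = √(47.749³/(24·8.613)) = 22.948990
iter 1: u=1.040329  f(a)=+4.783e-01  f'(a)=-8.351e-01  a ← 22.948990 − (+4.783e-01/-8.351e-01) = 23.521735
iter 2: u=1.014997  f(a)=+1.849e-02  f'(a)=-7.716e-01  a ← 23.521735 − (+1.849e-02/-7.716e-01) = 23.545698
iter 3: u=1.013964  f(a)=+3.010e-05  f'(a)=-7.691e-01  a ← 23.545698 − (+3.010e-05/-7.691e-01) = 23.545737
iter 4: u=1.013963  f(a)=+8.004e-11  f'(a)=-7.691e-01  a ← 23.545737 − (+8.004e-11/-7.691e-01) = 23.545737
iter 5: u=1.013963  f(a)=+0.000e+00  f'(a)=-7.691e-01  a ← 23.545737 − (+0.000e+00/-7.691e-01) = 23.545737
converged: |Δa| < 1e-12 after 5 iterations
sag = a·(cosh(S/(2a)) − 1) = 23.545737·(cosh(1.013963) − 1) = 13.177151
T_max/T_min = cosh(S/(2a)) = 1.559641

a=23.546 sag=13.177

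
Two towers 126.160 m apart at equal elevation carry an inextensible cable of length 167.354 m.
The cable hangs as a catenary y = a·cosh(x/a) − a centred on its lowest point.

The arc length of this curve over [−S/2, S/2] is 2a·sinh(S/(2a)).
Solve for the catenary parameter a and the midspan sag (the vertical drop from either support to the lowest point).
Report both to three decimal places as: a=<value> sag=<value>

seed: a₀ = √(S³/(24(L−S))) = √(126.160³/(24·41.194)) = 45.067132
iter 1: u=1.399690  f(a)=+4.229e+00  f'(a)=-2.212e+00  a ← 45.067132 − (+4.229e+00/-2.212e+00) = 46.978601
iter 2: u=1.342739  f(a)=+2.839e-01  f'(a)=-1.924e+00  a ← 46.978601 − (+2.839e-01/-1.924e+00) = 47.126143
iter 3: u=1.338535  f(a)=+1.484e-03  f'(a)=-1.904e+00  a ← 47.126143 − (+1.484e-03/-1.904e+00) = 47.126922
iter 4: u=1.338513  f(a)=+4.097e-08  f'(a)=-1.904e+00  a ← 47.126922 − (+4.097e-08/-1.904e+00) = 47.126922
iter 5: u=1.338513  f(a)=+2.842e-14  f'(a)=-1.904e+00  a ← 47.126922 − (+2.842e-14/-1.904e+00) = 47.126922
converged: |Δa| < 1e-12 after 5 iterations
sag = a·(cosh(S/(2a)) − 1) = 47.126922·(cosh(1.338513) − 1) = 48.908421
T_max/T_min = cosh(S/(2a)) = 2.037802

a=47.127 sag=48.908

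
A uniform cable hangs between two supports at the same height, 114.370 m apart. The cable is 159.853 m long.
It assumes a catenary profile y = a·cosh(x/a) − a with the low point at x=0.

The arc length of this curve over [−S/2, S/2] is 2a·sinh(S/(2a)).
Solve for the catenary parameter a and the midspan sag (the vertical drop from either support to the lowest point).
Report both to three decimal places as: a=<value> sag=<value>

a=39.053 sag=49.904

seed: a₀ = √(S³/(24(L−S))) = √(114.370³/(24·45.483)) = 37.020136
iter 1: u=1.544700  f(a)=+5.745e+00  f'(a)=-3.096e+00  a ← 37.020136 − (+5.745e+00/-3.096e+00) = 38.875928
iter 2: u=1.470962  f(a)=+4.603e-01  f'(a)=-2.618e+00  a ← 38.875928 − (+4.603e-01/-2.618e+00) = 39.051740
iter 3: u=1.464339  f(a)=+3.523e-03  f'(a)=-2.578e+00  a ← 39.051740 − (+3.523e-03/-2.578e+00) = 39.053106
iter 4: u=1.464288  f(a)=+2.098e-07  f'(a)=-2.578e+00  a ← 39.053106 − (+2.098e-07/-2.578e+00) = 39.053106
iter 5: u=1.464288  f(a)=+0.000e+00  f'(a)=-2.578e+00  a ← 39.053106 − (+0.000e+00/-2.578e+00) = 39.053106
converged: |Δa| < 1e-12 after 5 iterations
sag = a·(cosh(S/(2a)) − 1) = 39.053106·(cosh(1.464288) − 1) = 49.904133
T_max/T_min = cosh(S/(2a)) = 2.277853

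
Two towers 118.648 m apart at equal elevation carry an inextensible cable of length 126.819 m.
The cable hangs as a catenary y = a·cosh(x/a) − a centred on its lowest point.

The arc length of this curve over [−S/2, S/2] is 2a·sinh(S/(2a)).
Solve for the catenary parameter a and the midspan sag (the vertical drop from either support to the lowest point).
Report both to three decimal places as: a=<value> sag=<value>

a=93.227 sag=19.521

seed: a₀ = √(S³/(24(L−S))) = √(118.648³/(24·8.171)) = 92.288462
iter 1: u=0.642811  f(a)=+1.705e-01  f'(a)=-1.845e-01  a ← 92.288462 − (+1.705e-01/-1.845e-01) = 93.212498
iter 2: u=0.636438  f(a)=+2.594e-03  f'(a)=-1.789e-01  a ← 93.212498 − (+2.594e-03/-1.789e-01) = 93.226998
iter 3: u=0.636339  f(a)=+6.214e-07  f'(a)=-1.788e-01  a ← 93.226998 − (+6.214e-07/-1.788e-01) = 93.227001
iter 4: u=0.636339  f(a)=+4.263e-14  f'(a)=-1.788e-01  a ← 93.227001 − (+4.263e-14/-1.788e-01) = 93.227001
converged: |Δa| < 1e-12 after 4 iterations
sag = a·(cosh(S/(2a)) − 1) = 93.227001·(cosh(0.636339) − 1) = 19.520675
T_max/T_min = cosh(S/(2a)) = 1.209389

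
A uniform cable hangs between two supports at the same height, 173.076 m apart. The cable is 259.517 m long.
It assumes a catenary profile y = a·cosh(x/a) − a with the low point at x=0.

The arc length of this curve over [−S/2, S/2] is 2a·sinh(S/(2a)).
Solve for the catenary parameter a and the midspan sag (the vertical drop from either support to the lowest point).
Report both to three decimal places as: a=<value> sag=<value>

seed: a₀ = √(S³/(24(L−S))) = √(173.076³/(24·86.441)) = 49.990763
iter 1: u=1.731080  f(a)=+1.392e+01  f'(a)=-4.612e+00  a ← 49.990763 − (+1.392e+01/-4.612e+00) = 53.008020
iter 2: u=1.632545  f(a)=+1.359e+00  f'(a)=-3.751e+00  a ← 53.008020 − (+1.359e+00/-3.751e+00) = 53.370413
iter 3: u=1.621460  f(a)=+1.607e-02  f'(a)=-3.663e+00  a ← 53.370413 − (+1.607e-02/-3.663e+00) = 53.374801
iter 4: u=1.621327  f(a)=+2.306e-06  f'(a)=-3.662e+00  a ← 53.374801 − (+2.306e-06/-3.662e+00) = 53.374802
iter 5: u=1.621327  f(a)=+5.684e-14  f'(a)=-3.662e+00  a ← 53.374802 − (+5.684e-14/-3.662e+00) = 53.374802
converged: |Δa| < 1e-12 after 5 iterations
sag = a·(cosh(S/(2a)) − 1) = 53.374802·(cosh(1.621327) − 1) = 86.932496
T_max/T_min = cosh(S/(2a)) = 2.628718

a=53.375 sag=86.932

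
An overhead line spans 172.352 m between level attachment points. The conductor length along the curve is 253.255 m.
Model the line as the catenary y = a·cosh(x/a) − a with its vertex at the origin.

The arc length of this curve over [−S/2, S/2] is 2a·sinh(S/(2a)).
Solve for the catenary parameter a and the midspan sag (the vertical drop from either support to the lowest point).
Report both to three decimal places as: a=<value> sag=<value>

a=54.634 sag=83.277

seed: a₀ = √(S³/(24(L−S))) = √(172.352³/(24·80.903)) = 51.349540
iter 1: u=1.678223  f(a)=+1.219e+01  f'(a)=-4.133e+00  a ← 51.349540 − (+1.219e+01/-4.133e+00) = 54.298645
iter 2: u=1.587075  f(a)=+1.129e+00  f'(a)=-3.400e+00  a ← 54.298645 − (+1.129e+00/-3.400e+00) = 54.630686
iter 3: u=1.577428  f(a)=+1.187e-02  f'(a)=-3.328e+00  a ← 54.630686 − (+1.187e-02/-3.328e+00) = 54.634251
iter 4: u=1.577326  f(a)=+1.342e-06  f'(a)=-3.328e+00  a ← 54.634251 − (+1.342e-06/-3.328e+00) = 54.634251
iter 5: u=1.577326  f(a)=+5.684e-14  f'(a)=-3.328e+00  a ← 54.634251 − (+5.684e-14/-3.328e+00) = 54.634251
converged: |Δa| < 1e-12 after 5 iterations
sag = a·(cosh(S/(2a)) − 1) = 54.634251·(cosh(1.577326) − 1) = 83.276681
T_max/T_min = cosh(S/(2a)) = 2.524258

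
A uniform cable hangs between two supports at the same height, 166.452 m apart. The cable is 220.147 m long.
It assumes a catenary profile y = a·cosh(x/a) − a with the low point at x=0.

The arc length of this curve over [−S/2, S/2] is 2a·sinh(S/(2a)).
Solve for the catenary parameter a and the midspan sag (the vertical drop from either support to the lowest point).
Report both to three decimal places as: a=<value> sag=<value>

seed: a₀ = √(S³/(24(L−S))) = √(166.452³/(24·53.695)) = 59.822007
iter 1: u=1.391227  f(a)=+5.442e+00  f'(a)=-2.168e+00  a ← 59.822007 − (+5.442e+00/-2.168e+00) = 62.332899
iter 2: u=1.335186  f(a)=+3.614e-01  f'(a)=-1.888e+00  a ← 62.332899 − (+3.614e-01/-1.888e+00) = 62.524286
iter 3: u=1.331099  f(a)=+1.844e-03  f'(a)=-1.869e+00  a ← 62.524286 − (+1.844e-03/-1.869e+00) = 62.525273
iter 4: u=1.331078  f(a)=+4.858e-08  f'(a)=-1.869e+00  a ← 62.525273 − (+4.858e-08/-1.869e+00) = 62.525273
iter 5: u=1.331078  f(a)=+0.000e+00  f'(a)=-1.869e+00  a ← 62.525273 − (+0.000e+00/-1.869e+00) = 62.525273
converged: |Δa| < 1e-12 after 5 iterations
sag = a·(cosh(S/(2a)) − 1) = 62.525273·(cosh(1.331078) − 1) = 64.066927
T_max/T_min = cosh(S/(2a)) = 2.024656

a=62.525 sag=64.067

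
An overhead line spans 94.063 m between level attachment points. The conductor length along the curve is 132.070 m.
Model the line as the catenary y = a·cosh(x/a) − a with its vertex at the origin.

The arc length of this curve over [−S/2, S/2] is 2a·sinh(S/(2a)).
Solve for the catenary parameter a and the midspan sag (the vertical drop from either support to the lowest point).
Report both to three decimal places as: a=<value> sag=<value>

a=31.889 sag=41.443

seed: a₀ = √(S³/(24(L−S))) = √(94.063³/(24·38.007)) = 30.205833
iter 1: u=1.557034  f(a)=+4.882e+00  f'(a)=-3.182e+00  a ← 30.205833 − (+4.882e+00/-3.182e+00) = 31.740206
iter 2: u=1.481764  f(a)=+3.967e-01  f'(a)=-2.684e+00  a ← 31.740206 − (+3.967e-01/-2.684e+00) = 31.887994
iter 3: u=1.474897  f(a)=+3.130e-03  f'(a)=-2.642e+00  a ← 31.887994 − (+3.130e-03/-2.642e+00) = 31.889179
iter 4: u=1.474842  f(a)=+1.983e-07  f'(a)=-2.642e+00  a ← 31.889179 − (+1.983e-07/-2.642e+00) = 31.889179
iter 5: u=1.474842  f(a)=+0.000e+00  f'(a)=-2.642e+00  a ← 31.889179 − (+0.000e+00/-2.642e+00) = 31.889179
converged: |Δa| < 1e-12 after 5 iterations
sag = a·(cosh(S/(2a)) − 1) = 31.889179·(cosh(1.474842) − 1) = 41.442540
T_max/T_min = cosh(S/(2a)) = 2.299580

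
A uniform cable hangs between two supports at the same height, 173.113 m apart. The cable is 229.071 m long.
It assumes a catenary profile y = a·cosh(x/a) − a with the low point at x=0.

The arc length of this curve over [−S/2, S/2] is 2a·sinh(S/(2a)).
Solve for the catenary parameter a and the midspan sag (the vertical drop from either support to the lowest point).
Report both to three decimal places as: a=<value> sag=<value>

seed: a₀ = √(S³/(24(L−S))) = √(173.113³/(24·55.958)) = 62.152387
iter 1: u=1.392650  f(a)=+5.684e+00  f'(a)=-2.175e+00  a ← 62.152387 − (+5.684e+00/-2.175e+00) = 64.765694
iter 2: u=1.336456  f(a)=+3.781e-01  f'(a)=-1.894e+00  a ← 64.765694 − (+3.781e-01/-1.894e+00) = 64.965311
iter 3: u=1.332350  f(a)=+1.938e-03  f'(a)=-1.875e+00  a ← 64.965311 − (+1.938e-03/-1.875e+00) = 64.966344
iter 4: u=1.332328  f(a)=+5.144e-08  f'(a)=-1.875e+00  a ← 64.966344 − (+5.144e-08/-1.875e+00) = 64.966344
iter 5: u=1.332328  f(a)=+2.842e-14  f'(a)=-1.875e+00  a ← 64.966344 − (+2.842e-14/-1.875e+00) = 64.966344
converged: |Δa| < 1e-12 after 5 iterations
sag = a·(cosh(S/(2a)) − 1) = 64.966344·(cosh(1.332328) − 1) = 66.711318
T_max/T_min = cosh(S/(2a)) = 2.026860

a=64.966 sag=66.711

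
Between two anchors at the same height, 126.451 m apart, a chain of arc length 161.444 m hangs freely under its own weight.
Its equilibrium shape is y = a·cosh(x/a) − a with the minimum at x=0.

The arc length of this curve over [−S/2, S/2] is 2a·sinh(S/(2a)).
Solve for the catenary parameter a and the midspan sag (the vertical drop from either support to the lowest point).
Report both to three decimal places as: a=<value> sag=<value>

a=50.986 sag=44.490

seed: a₀ = √(S³/(24(L−S))) = √(126.451³/(24·34.993)) = 49.066739
iter 1: u=1.288561  f(a)=+3.023e+00  f'(a)=-1.678e+00  a ← 49.066739 − (+3.023e+00/-1.678e+00) = 50.868442
iter 2: u=1.242922  f(a)=+1.745e-01  f'(a)=-1.489e+00  a ← 50.868442 − (+1.745e-01/-1.489e+00) = 50.985604
iter 3: u=1.240066  f(a)=+6.600e-04  f'(a)=-1.478e+00  a ← 50.985604 − (+6.600e-04/-1.478e+00) = 50.986051
iter 4: u=1.240055  f(a)=+9.524e-09  f'(a)=-1.478e+00  a ← 50.986051 − (+9.524e-09/-1.478e+00) = 50.986051
iter 5: u=1.240055  f(a)=-5.684e-14  f'(a)=-1.478e+00  a ← 50.986051 − (-5.684e-14/-1.478e+00) = 50.986051
converged: |Δa| < 1e-12 after 5 iterations
sag = a·(cosh(S/(2a)) − 1) = 50.986051·(cosh(1.240055) − 1) = 44.489698
T_max/T_min = cosh(S/(2a)) = 1.872586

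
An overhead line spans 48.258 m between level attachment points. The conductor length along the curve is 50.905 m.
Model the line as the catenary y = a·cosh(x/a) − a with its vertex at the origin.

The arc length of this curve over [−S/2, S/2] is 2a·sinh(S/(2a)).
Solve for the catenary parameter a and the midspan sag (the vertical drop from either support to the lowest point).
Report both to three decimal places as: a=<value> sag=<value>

seed: a₀ = √(S³/(24(L−S))) = √(48.258³/(24·2.647)) = 42.060205
iter 1: u=0.573678  f(a)=+4.390e-02  f'(a)=-1.301e-01  a ← 42.060205 − (+4.390e-02/-1.301e-01) = 42.397746
iter 2: u=0.569110  f(a)=+5.341e-04  f'(a)=-1.269e-01  a ← 42.397746 − (+5.341e-04/-1.269e-01) = 42.401954
iter 3: u=0.569054  f(a)=+8.121e-08  f'(a)=-1.269e-01  a ← 42.401954 − (+8.121e-08/-1.269e-01) = 42.401955
iter 4: u=0.569054  f(a)=+1.421e-14  f'(a)=-1.269e-01  a ← 42.401955 − (+1.421e-14/-1.269e-01) = 42.401955
converged: |Δa| < 1e-12 after 4 iterations
sag = a·(cosh(S/(2a)) − 1) = 42.401955·(cosh(0.569054) − 1) = 7.052626
T_max/T_min = cosh(S/(2a)) = 1.166328

a=42.402 sag=7.053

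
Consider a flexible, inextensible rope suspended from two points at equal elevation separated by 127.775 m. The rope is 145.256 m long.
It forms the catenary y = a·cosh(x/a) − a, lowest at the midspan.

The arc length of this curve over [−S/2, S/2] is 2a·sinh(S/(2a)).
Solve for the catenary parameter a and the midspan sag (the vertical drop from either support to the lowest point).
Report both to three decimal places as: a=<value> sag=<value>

seed: a₀ = √(S³/(24(L−S))) = √(127.775³/(24·17.481)) = 70.514767
iter 1: u=0.906016  f(a)=+7.317e-01  f'(a)=-5.377e-01  a ← 70.514767 − (+7.317e-01/-5.377e-01) = 71.875435
iter 2: u=0.888864  f(a)=+2.171e-02  f'(a)=-5.062e-01  a ← 71.875435 − (+2.171e-02/-5.062e-01) = 71.918329
iter 3: u=0.888334  f(a)=+2.042e-05  f'(a)=-5.053e-01  a ← 71.918329 − (+2.042e-05/-5.053e-01) = 71.918369
iter 4: u=0.888334  f(a)=+1.808e-11  f'(a)=-5.053e-01  a ← 71.918369 − (+1.808e-11/-5.053e-01) = 71.918369
converged: |Δa| < 1e-12 after 4 iterations
sag = a·(cosh(S/(2a)) − 1) = 71.918369·(cosh(0.888334) − 1) = 30.292580
T_max/T_min = cosh(S/(2a)) = 1.421208

a=71.918 sag=30.293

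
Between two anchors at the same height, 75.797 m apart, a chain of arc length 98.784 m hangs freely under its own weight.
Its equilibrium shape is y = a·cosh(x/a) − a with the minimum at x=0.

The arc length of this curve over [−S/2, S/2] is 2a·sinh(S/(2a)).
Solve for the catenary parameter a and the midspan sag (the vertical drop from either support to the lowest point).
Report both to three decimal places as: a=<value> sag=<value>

a=29.293 sag=28.132

seed: a₀ = √(S³/(24(L−S))) = √(75.797³/(24·22.987)) = 28.095144
iter 1: u=1.348934  f(a)=+2.184e+00  f'(a)=-1.954e+00  a ← 28.095144 − (+2.184e+00/-1.954e+00) = 29.212934
iter 2: u=1.297319  f(a)=+1.371e-01  f'(a)=-1.716e+00  a ← 29.212934 − (+1.371e-01/-1.716e+00) = 29.292852
iter 3: u=1.293780  f(a)=+6.205e-04  f'(a)=-1.700e+00  a ← 29.292852 − (+6.205e-04/-1.700e+00) = 29.293217
iter 4: u=1.293764  f(a)=+1.283e-08  f'(a)=-1.700e+00  a ← 29.293217 − (+1.283e-08/-1.700e+00) = 29.293217
iter 5: u=1.293764  f(a)=+0.000e+00  f'(a)=-1.700e+00  a ← 29.293217 − (+0.000e+00/-1.700e+00) = 29.293217
converged: |Δa| < 1e-12 after 5 iterations
sag = a·(cosh(S/(2a)) − 1) = 29.293217·(cosh(1.293764) − 1) = 28.132058
T_max/T_min = cosh(S/(2a)) = 1.960361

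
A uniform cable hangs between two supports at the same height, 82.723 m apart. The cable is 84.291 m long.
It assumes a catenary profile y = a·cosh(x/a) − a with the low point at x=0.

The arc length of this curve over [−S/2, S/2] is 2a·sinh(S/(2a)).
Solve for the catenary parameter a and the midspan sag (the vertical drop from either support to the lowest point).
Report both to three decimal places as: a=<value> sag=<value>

seed: a₀ = √(S³/(24(L−S))) = √(82.723³/(24·1.568)) = 122.648083
iter 1: u=0.337237  f(a)=+8.941e-03  f'(a)=-2.586e-02  a ← 122.648083 − (+8.941e-03/-2.586e-02) = 122.993797
iter 2: u=0.336289  f(a)=+3.794e-05  f'(a)=-2.564e-02  a ← 122.993797 − (+3.794e-05/-2.564e-02) = 122.995277
iter 3: u=0.336285  f(a)=+6.899e-10  f'(a)=-2.564e-02  a ← 122.995277 − (+6.899e-10/-2.564e-02) = 122.995277
iter 4: u=0.336285  f(a)=+0.000e+00  f'(a)=-2.564e-02  a ← 122.995277 − (+0.000e+00/-2.564e-02) = 122.995277
converged: |Δa| < 1e-12 after 4 iterations
sag = a·(cosh(S/(2a)) − 1) = 122.995277·(cosh(0.336285) − 1) = 7.020420
T_max/T_min = cosh(S/(2a)) = 1.057079

a=122.995 sag=7.020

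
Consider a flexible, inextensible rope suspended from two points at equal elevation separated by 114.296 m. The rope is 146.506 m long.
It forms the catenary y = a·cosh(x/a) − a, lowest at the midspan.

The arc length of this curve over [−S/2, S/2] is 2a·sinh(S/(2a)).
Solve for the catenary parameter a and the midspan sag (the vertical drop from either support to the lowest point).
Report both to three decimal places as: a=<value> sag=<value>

a=45.698 sag=40.641

seed: a₀ = √(S³/(24(L−S))) = √(114.296³/(24·32.210)) = 43.948653
iter 1: u=1.300336  f(a)=+2.835e+00  f'(a)=-1.729e+00  a ← 43.948653 − (+2.835e+00/-1.729e+00) = 45.588468
iter 2: u=1.253563  f(a)=+1.664e-01  f'(a)=-1.532e+00  a ← 45.588468 − (+1.664e-01/-1.532e+00) = 45.697129
iter 3: u=1.250582  f(a)=+6.524e-04  f'(a)=-1.520e+00  a ← 45.697129 − (+6.524e-04/-1.520e+00) = 45.697558
iter 4: u=1.250570  f(a)=+1.011e-08  f'(a)=-1.520e+00  a ← 45.697558 − (+1.011e-08/-1.520e+00) = 45.697558
iter 5: u=1.250570  f(a)=-2.842e-14  f'(a)=-1.520e+00  a ← 45.697558 − (-2.842e-14/-1.520e+00) = 45.697558
converged: |Δa| < 1e-12 after 5 iterations
sag = a·(cosh(S/(2a)) − 1) = 45.697558·(cosh(1.250570) − 1) = 40.640549
T_max/T_min = cosh(S/(2a)) = 1.889337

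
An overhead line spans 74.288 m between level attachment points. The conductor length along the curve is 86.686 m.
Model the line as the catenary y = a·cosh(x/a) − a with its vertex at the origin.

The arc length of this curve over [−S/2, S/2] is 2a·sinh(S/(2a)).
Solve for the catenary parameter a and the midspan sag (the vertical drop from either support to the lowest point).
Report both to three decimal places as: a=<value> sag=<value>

a=38.015 sag=19.637

seed: a₀ = √(S³/(24(L−S))) = √(74.288³/(24·12.398)) = 37.119025
iter 1: u=1.000673  f(a)=+6.357e-01  f'(a)=-7.373e-01  a ← 37.119025 − (+6.357e-01/-7.373e-01) = 37.981233
iter 2: u=0.977957  f(a)=+2.283e-02  f'(a)=-6.853e-01  a ← 37.981233 − (+2.283e-02/-6.853e-01) = 38.014542
iter 3: u=0.977100  f(a)=+3.185e-05  f'(a)=-6.833e-01  a ← 38.014542 − (+3.185e-05/-6.833e-01) = 38.014589
iter 4: u=0.977099  f(a)=+6.222e-11  f'(a)=-6.833e-01  a ← 38.014589 − (+6.222e-11/-6.833e-01) = 38.014589
iter 5: u=0.977099  f(a)=+0.000e+00  f'(a)=-6.833e-01  a ← 38.014589 − (+0.000e+00/-6.833e-01) = 38.014589
converged: |Δa| < 1e-12 after 5 iterations
sag = a·(cosh(S/(2a)) − 1) = 38.014589·(cosh(0.977099) − 1) = 19.637164
T_max/T_min = cosh(S/(2a)) = 1.516569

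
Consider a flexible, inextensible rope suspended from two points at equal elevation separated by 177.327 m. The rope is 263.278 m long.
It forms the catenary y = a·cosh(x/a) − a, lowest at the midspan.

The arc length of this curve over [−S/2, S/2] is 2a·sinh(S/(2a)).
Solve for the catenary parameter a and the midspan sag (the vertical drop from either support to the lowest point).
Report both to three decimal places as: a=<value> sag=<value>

a=55.416 sag=87.412

seed: a₀ = √(S³/(24(L−S))) = √(177.327³/(24·85.951)) = 51.991364
iter 1: u=1.705351  f(a)=+1.340e+01  f'(a)=-4.373e+00  a ← 51.991364 − (+1.340e+01/-4.373e+00) = 55.055270
iter 2: u=1.610445  f(a)=+1.276e+00  f'(a)=-3.577e+00  a ← 55.055270 − (+1.276e+00/-3.577e+00) = 55.411959
iter 3: u=1.600079  f(a)=+1.425e-02  f'(a)=-3.497e+00  a ← 55.411959 − (+1.425e-02/-3.497e+00) = 55.416034
iter 4: u=1.599961  f(a)=+1.823e-06  f'(a)=-3.496e+00  a ← 55.416034 − (+1.823e-06/-3.496e+00) = 55.416035
iter 5: u=1.599961  f(a)=+5.684e-14  f'(a)=-3.496e+00  a ← 55.416035 − (+5.684e-14/-3.496e+00) = 55.416035
converged: |Δa| < 1e-12 after 5 iterations
sag = a·(cosh(S/(2a)) − 1) = 55.416035·(cosh(1.599961) − 1) = 87.411705
T_max/T_min = cosh(S/(2a)) = 2.577372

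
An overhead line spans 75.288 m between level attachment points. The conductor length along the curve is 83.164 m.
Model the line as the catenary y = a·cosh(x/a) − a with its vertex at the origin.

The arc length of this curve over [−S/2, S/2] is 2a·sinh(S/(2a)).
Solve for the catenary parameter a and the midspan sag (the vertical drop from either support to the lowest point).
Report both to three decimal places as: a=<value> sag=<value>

a=48.243 sag=15.447

seed: a₀ = √(S³/(24(L−S))) = √(75.288³/(24·7.876)) = 47.514938
iter 1: u=0.792256  f(a)=+2.509e-01  f'(a)=-3.528e-01  a ← 47.514938 − (+2.509e-01/-3.528e-01) = 48.226119
iter 2: u=0.780573  f(a)=+5.744e-03  f'(a)=-3.368e-01  a ← 48.226119 − (+5.744e-03/-3.368e-01) = 48.243174
iter 3: u=0.780297  f(a)=+3.167e-06  f'(a)=-3.364e-01  a ← 48.243174 − (+3.167e-06/-3.364e-01) = 48.243183
iter 4: u=0.780297  f(a)=+9.521e-13  f'(a)=-3.364e-01  a ← 48.243183 − (+9.521e-13/-3.364e-01) = 48.243183
converged: |Δa| < 1e-12 after 4 iterations
sag = a·(cosh(S/(2a)) − 1) = 48.243183·(cosh(0.780297) − 1) = 15.447220
T_max/T_min = cosh(S/(2a)) = 1.320195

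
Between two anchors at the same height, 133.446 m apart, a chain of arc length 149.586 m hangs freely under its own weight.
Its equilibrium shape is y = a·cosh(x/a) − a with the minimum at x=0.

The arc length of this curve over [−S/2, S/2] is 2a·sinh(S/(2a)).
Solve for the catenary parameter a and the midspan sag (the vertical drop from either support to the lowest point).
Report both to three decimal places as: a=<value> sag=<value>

a=79.708 sag=29.596

seed: a₀ = √(S³/(24(L−S))) = √(133.446³/(24·16.140)) = 78.325099
iter 1: u=0.851873  f(a)=+5.959e-01  f'(a)=-4.428e-01  a ← 78.325099 − (+5.959e-01/-4.428e-01) = 79.670676
iter 2: u=0.837485  f(a)=+1.570e-02  f'(a)=-4.198e-01  a ← 79.670676 − (+1.570e-02/-4.198e-01) = 79.708082
iter 3: u=0.837092  f(a)=+1.156e-05  f'(a)=-4.191e-01  a ← 79.708082 − (+1.156e-05/-4.191e-01) = 79.708110
iter 4: u=0.837092  f(a)=+6.281e-12  f'(a)=-4.191e-01  a ← 79.708110 − (+6.281e-12/-4.191e-01) = 79.708110
converged: |Δa| < 1e-12 after 4 iterations
sag = a·(cosh(S/(2a)) − 1) = 79.708110·(cosh(0.837092) − 1) = 29.595941
T_max/T_min = cosh(S/(2a)) = 1.371304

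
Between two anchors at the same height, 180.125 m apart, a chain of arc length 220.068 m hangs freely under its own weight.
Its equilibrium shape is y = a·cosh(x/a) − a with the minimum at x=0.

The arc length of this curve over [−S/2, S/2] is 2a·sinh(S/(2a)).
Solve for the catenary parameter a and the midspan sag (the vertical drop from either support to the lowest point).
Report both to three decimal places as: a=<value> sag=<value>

a=80.554 sag=55.815

seed: a₀ = √(S³/(24(L−S))) = √(180.125³/(24·39.943)) = 78.079142
iter 1: u=1.153477  f(a)=+2.743e+00  f'(a)=-1.166e+00  a ← 78.079142 − (+2.743e+00/-1.166e+00) = 80.431809
iter 2: u=1.119737  f(a)=+1.289e-01  f'(a)=-1.059e+00  a ← 80.431809 − (+1.289e-01/-1.059e+00) = 80.553525
iter 3: u=1.118045  f(a)=+3.154e-04  f'(a)=-1.054e+00  a ← 80.553525 − (+3.154e-04/-1.054e+00) = 80.553825
iter 4: u=1.118041  f(a)=+1.900e-09  f'(a)=-1.054e+00  a ← 80.553825 − (+1.900e-09/-1.054e+00) = 80.553825
iter 5: u=1.118041  f(a)=+0.000e+00  f'(a)=-1.054e+00  a ← 80.553825 − (+0.000e+00/-1.054e+00) = 80.553825
converged: |Δa| < 1e-12 after 5 iterations
sag = a·(cosh(S/(2a)) − 1) = 80.553825·(cosh(1.118041) − 1) = 55.814793
T_max/T_min = cosh(S/(2a)) = 1.692888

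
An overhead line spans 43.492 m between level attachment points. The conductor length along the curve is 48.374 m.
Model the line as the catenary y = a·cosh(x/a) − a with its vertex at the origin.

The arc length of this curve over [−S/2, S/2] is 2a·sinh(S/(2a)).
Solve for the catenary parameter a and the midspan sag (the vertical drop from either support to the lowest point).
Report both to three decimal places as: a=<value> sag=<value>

a=26.933 sag=9.266

seed: a₀ = √(S³/(24(L−S))) = √(43.492³/(24·4.882)) = 26.497784
iter 1: u=0.820672  f(a)=+1.671e-01  f'(a)=-3.939e-01  a ← 26.497784 − (+1.671e-01/-3.939e-01) = 26.921904
iter 2: u=0.807744  f(a)=+4.096e-03  f'(a)=-3.748e-01  a ← 26.921904 − (+4.096e-03/-3.748e-01) = 26.932831
iter 3: u=0.807416  f(a)=+2.598e-06  f'(a)=-3.743e-01  a ← 26.932831 − (+2.598e-06/-3.743e-01) = 26.932838
iter 4: u=0.807416  f(a)=+1.044e-12  f'(a)=-3.743e-01  a ← 26.932838 − (+1.044e-12/-3.743e-01) = 26.932838
converged: |Δa| < 1e-12 after 4 iterations
sag = a·(cosh(S/(2a)) − 1) = 26.932838·(cosh(0.807416) − 1) = 9.266454
T_max/T_min = cosh(S/(2a)) = 1.344058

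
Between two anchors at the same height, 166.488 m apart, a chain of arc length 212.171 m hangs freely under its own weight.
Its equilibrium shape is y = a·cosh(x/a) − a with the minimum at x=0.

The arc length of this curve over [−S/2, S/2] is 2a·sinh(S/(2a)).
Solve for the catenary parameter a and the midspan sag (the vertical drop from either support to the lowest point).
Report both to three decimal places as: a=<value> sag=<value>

a=67.395 sag=58.288

seed: a₀ = √(S³/(24(L−S))) = √(166.488³/(24·45.683)) = 64.877107
iter 1: u=1.283103  f(a)=+3.911e+00  f'(a)=-1.654e+00  a ← 64.877107 − (+3.911e+00/-1.654e+00) = 67.241595
iter 2: u=1.237984  f(a)=+2.240e-01  f'(a)=-1.470e+00  a ← 67.241595 − (+2.240e-01/-1.470e+00) = 67.394009
iter 3: u=1.235184  f(a)=+8.334e-04  f'(a)=-1.459e+00  a ← 67.394009 − (+8.334e-04/-1.459e+00) = 67.394581
iter 4: u=1.235173  f(a)=+1.163e-08  f'(a)=-1.459e+00  a ← 67.394581 − (+1.163e-08/-1.459e+00) = 67.394581
iter 5: u=1.235173  f(a)=+2.842e-14  f'(a)=-1.459e+00  a ← 67.394581 − (+2.842e-14/-1.459e+00) = 67.394581
converged: |Δa| < 1e-12 after 5 iterations
sag = a·(cosh(S/(2a)) − 1) = 67.394581·(cosh(1.235173) − 1) = 58.288206
T_max/T_min = cosh(S/(2a)) = 1.864880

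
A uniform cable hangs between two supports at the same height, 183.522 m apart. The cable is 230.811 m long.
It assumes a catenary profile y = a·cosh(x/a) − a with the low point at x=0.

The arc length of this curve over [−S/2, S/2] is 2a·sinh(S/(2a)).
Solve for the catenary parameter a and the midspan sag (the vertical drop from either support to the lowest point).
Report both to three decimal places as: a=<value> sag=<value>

a=76.497 sag=61.960

seed: a₀ = √(S³/(24(L−S))) = √(183.522³/(24·47.289)) = 73.798327
iter 1: u=1.243402  f(a)=+3.793e+00  f'(a)=-1.491e+00  a ← 73.798327 − (+3.793e+00/-1.491e+00) = 76.342340
iter 2: u=1.201967  f(a)=+2.050e-01  f'(a)=-1.334e+00  a ← 76.342340 − (+2.050e-01/-1.334e+00) = 76.496009
iter 3: u=1.199553  f(a)=+6.741e-04  f'(a)=-1.325e+00  a ← 76.496009 − (+6.741e-04/-1.325e+00) = 76.496518
iter 4: u=1.199545  f(a)=+7.346e-09  f'(a)=-1.325e+00  a ← 76.496518 − (+7.346e-09/-1.325e+00) = 76.496518
iter 5: u=1.199545  f(a)=+0.000e+00  f'(a)=-1.325e+00  a ← 76.496518 − (+0.000e+00/-1.325e+00) = 76.496518
converged: |Δa| < 1e-12 after 5 iterations
sag = a·(cosh(S/(2a)) − 1) = 76.496518·(cosh(1.199545) − 1) = 61.959781
T_max/T_min = cosh(S/(2a)) = 1.809969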